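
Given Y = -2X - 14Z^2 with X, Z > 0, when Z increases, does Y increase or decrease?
Y decreases

Taking the partial derivative:
∂Y/∂Z = -28Z

∂Y/∂Z = -28Z < 0 (assuming positive values)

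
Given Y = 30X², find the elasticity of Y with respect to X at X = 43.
Elasticity = 2

Elasticity = (dY/dX) · (X/Y)

dY/dX = 60·X
At X = 43: dY/dX = 2580, Y = 55470

Elasticity = 2580 · (43 / 55470) = 2

Interpretation: for a small percentage change in X, the percentage change in Y is approximately 2.00 times as large.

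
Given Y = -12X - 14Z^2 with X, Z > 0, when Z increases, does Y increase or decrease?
Y decreases

Taking the partial derivative:
∂Y/∂Z = -28Z

∂Y/∂Z = -28Z < 0 (assuming positive values)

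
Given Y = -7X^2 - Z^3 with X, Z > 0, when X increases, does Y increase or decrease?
Y decreases

Taking the partial derivative:
∂Y/∂X = -14X

∂Y/∂X = -14X < 0 (assuming positive values)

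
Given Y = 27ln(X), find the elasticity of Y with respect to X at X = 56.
Elasticity = 1/ln(56) ≈ 0.2484

Elasticity = (dY/dX) · (X/Y)

dY/dX = 27/X
At X = 56: dY/dX = 27/56, Y = 27·ln(56)

Elasticity = (27/56) · (56 / (27·ln(56))) = 1/ln(56) ≈ 0.2484

Interpretation: for a small percentage change in X, the percentage change in Y is approximately 0.25 times as large.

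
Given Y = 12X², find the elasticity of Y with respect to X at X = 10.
Elasticity = 2

Elasticity = (dY/dX) · (X/Y)

dY/dX = 24·X
At X = 10: dY/dX = 240, Y = 1200

Elasticity = 240 · (10 / 1200) = 2

Interpretation: for a small percentage change in X, the percentage change in Y is approximately 2.00 times as large.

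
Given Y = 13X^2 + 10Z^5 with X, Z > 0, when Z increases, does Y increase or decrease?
Y increases

Taking the partial derivative:
∂Y/∂Z = 50Z^4

∂Y/∂Z = 50Z^4 > 0 (assuming positive values)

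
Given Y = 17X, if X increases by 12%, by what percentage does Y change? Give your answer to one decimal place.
12.0%

For Y = 17X:
If X → X(1 + 0.12)
Then Y → Y · (1 + 0.12)^1
     = Y · 1.1200

Percentage change = ((1 + 0.12)^1 − 1) × 100% = 12.0%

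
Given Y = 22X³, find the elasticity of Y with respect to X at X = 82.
Elasticity = 3

Elasticity = (dY/dX) · (X/Y)

dY/dX = 66·X²
At X = 82: dY/dX = 443784, Y = 12130096

Elasticity = 443784 · (82 / 12130096) = 3

Interpretation: for a small percentage change in X, the percentage change in Y is approximately 3.00 times as large.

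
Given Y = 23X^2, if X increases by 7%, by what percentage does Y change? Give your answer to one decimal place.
14.5%

For Y = 23X^2:
If X → X(1 + 0.07)
Then Y → Y · (1 + 0.07)^2
     = Y · 1.1449

Percentage change = ((1 + 0.07)^2 − 1) × 100% ≈ 14.5%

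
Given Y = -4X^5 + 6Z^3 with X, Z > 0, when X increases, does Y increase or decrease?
Y decreases

Taking the partial derivative:
∂Y/∂X = -20X^4

∂Y/∂X = -20X^4 < 0 (assuming positive values)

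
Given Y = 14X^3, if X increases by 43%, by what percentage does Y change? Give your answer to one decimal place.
192.4%

For Y = 14X^3:
If X → X(1 + 0.43)
Then Y → Y · (1 + 0.43)^3
     ≈ Y · 2.9242

Percentage change = ((1 + 0.43)^3 − 1) × 100% ≈ 192.4%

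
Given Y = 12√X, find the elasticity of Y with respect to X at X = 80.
Elasticity = 1/2

Elasticity = (dY/dX) · (X/Y)

dY/dX = 6/√X
At X = 80: dY/dX = 3·√5/10, Y = 48·√5

Elasticity = (3·√5/10) · (80 / (48·√5)) = 1/2

Interpretation: for a small percentage change in X, the percentage change in Y is approximately 0.50 times as large.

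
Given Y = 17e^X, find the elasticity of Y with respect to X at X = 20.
Elasticity = 20

Elasticity = (dY/dX) · (X/Y)

dY/dX = 17·e^X
At X = 20: dY/dX = 17·e^20, Y = 17·e^20

Elasticity = (17·e^20) · (20 / (17·e^20)) = 20

Interpretation: for a small percentage change in X, the percentage change in Y is approximately 20.00 times as large.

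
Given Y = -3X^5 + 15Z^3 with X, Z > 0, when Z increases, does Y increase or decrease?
Y increases

Taking the partial derivative:
∂Y/∂Z = 45Z^2

∂Y/∂Z = 45Z^2 > 0 (assuming positive values)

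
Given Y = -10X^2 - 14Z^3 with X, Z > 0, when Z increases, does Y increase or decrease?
Y decreases

Taking the partial derivative:
∂Y/∂Z = -42Z^2

∂Y/∂Z = -42Z^2 < 0 (assuming positive values)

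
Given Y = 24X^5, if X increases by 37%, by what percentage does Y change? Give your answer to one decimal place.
382.6%

For Y = 24X^5:
If X → X(1 + 0.37)
Then Y → Y · (1 + 0.37)^5
     ≈ Y · 4.8262

Percentage change = ((1 + 0.37)^5 − 1) × 100% ≈ 382.6%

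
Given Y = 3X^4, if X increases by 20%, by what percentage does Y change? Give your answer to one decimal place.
107.4%

For Y = 3X^4:
If X → X(1 + 0.2)
Then Y → Y · (1 + 0.2)^4
     = Y · 2.0736

Percentage change = ((1 + 0.2)^4 − 1) × 100% ≈ 107.4%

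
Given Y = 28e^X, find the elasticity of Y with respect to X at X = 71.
Elasticity = 71

Elasticity = (dY/dX) · (X/Y)

dY/dX = 28·e^X
At X = 71: dY/dX = 28·e^71, Y = 28·e^71

Elasticity = (28·e^71) · (71 / (28·e^71)) = 71

Interpretation: for a small percentage change in X, the percentage change in Y is approximately 71.00 times as large.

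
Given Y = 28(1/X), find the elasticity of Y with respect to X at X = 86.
Elasticity = -1

Elasticity = (dY/dX) · (X/Y)

dY/dX = -28/X²
At X = 86: dY/dX = -7/1849, Y = 14/43

Elasticity = (-7/1849) · (86 / (14/43)) = -1

Interpretation: for a small percentage change in X, the percentage change in Y is approximately -1.00 times as large.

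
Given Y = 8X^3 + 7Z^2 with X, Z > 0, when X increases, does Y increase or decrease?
Y increases

Taking the partial derivative:
∂Y/∂X = 24X^2

∂Y/∂X = 24X^2 > 0 (assuming positive values)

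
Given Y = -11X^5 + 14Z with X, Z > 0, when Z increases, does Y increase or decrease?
Y increases

Taking the partial derivative:
∂Y/∂Z = 14

∂Y/∂Z = 14 > 0 (assuming positive values)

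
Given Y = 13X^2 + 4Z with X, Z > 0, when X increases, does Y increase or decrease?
Y increases

Taking the partial derivative:
∂Y/∂X = 26X

∂Y/∂X = 26X > 0 (assuming positive values)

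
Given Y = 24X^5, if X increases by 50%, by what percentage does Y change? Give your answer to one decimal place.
659.4%

For Y = 24X^5:
If X → X(1 + 0.5)
Then Y → Y · (1 + 0.5)^5
     ≈ Y · 7.5938

Percentage change = ((1 + 0.5)^5 − 1) × 100% ≈ 659.4%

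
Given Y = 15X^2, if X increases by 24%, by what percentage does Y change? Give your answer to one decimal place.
53.8%

For Y = 15X^2:
If X → X(1 + 0.24)
Then Y → Y · (1 + 0.24)^2
     = Y · 1.5376

Percentage change = ((1 + 0.24)^2 − 1) × 100% ≈ 53.8%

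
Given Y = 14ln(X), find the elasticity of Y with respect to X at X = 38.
Elasticity = 1/ln(38) ≈ 0.2749

Elasticity = (dY/dX) · (X/Y)

dY/dX = 14/X
At X = 38: dY/dX = 7/19, Y = 14·ln(38)

Elasticity = (7/19) · (38 / (14·ln(38))) = 1/ln(38) ≈ 0.2749

Interpretation: for a small percentage change in X, the percentage change in Y is approximately 0.27 times as large.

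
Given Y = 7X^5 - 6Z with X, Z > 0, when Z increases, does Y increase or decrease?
Y decreases

Taking the partial derivative:
∂Y/∂Z = -6

∂Y/∂Z = -6 < 0 (assuming positive values)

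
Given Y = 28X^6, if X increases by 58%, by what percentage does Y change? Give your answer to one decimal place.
1455.8%

For Y = 28X^6:
If X → X(1 + 0.58)
Then Y → Y · (1 + 0.58)^6
     ≈ Y · 15.5576

Percentage change = ((1 + 0.58)^6 − 1) × 100% ≈ 1455.8%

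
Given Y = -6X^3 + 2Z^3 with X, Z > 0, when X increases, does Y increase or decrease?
Y decreases

Taking the partial derivative:
∂Y/∂X = -18X^2

∂Y/∂X = -18X^2 < 0 (assuming positive values)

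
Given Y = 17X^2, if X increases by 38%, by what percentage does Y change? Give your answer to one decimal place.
90.4%

For Y = 17X^2:
If X → X(1 + 0.38)
Then Y → Y · (1 + 0.38)^2
     = Y · 1.9044

Percentage change = ((1 + 0.38)^2 − 1) × 100% ≈ 90.4%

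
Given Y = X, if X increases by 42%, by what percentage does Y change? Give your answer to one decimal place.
42.0%

For Y = X:
If X → X(1 + 0.42)
Then Y → Y · (1 + 0.42)^1
     = Y · 1.4200

Percentage change = ((1 + 0.42)^1 − 1) × 100% = 42.0%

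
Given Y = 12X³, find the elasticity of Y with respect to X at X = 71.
Elasticity = 3

Elasticity = (dY/dX) · (X/Y)

dY/dX = 36·X²
At X = 71: dY/dX = 181476, Y = 4294932

Elasticity = 181476 · (71 / 4294932) = 3

Interpretation: for a small percentage change in X, the percentage change in Y is approximately 3.00 times as large.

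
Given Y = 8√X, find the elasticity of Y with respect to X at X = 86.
Elasticity = 1/2

Elasticity = (dY/dX) · (X/Y)

dY/dX = 4/√X
At X = 86: dY/dX = 2·√86/43, Y = 8·√86

Elasticity = (2·√86/43) · (86 / (8·√86)) = 1/2

Interpretation: for a small percentage change in X, the percentage change in Y is approximately 0.50 times as large.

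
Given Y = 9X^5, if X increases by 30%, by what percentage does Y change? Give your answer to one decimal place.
271.3%

For Y = 9X^5:
If X → X(1 + 0.3)
Then Y → Y · (1 + 0.3)^5
     ≈ Y · 3.7129

Percentage change = ((1 + 0.3)^5 − 1) × 100% ≈ 271.3%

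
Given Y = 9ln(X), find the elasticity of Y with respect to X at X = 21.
Elasticity = 1/ln(21) ≈ 0.3285

Elasticity = (dY/dX) · (X/Y)

dY/dX = 9/X
At X = 21: dY/dX = 3/7, Y = 9·ln(21)

Elasticity = (3/7) · (21 / (9·ln(21))) = 1/ln(21) ≈ 0.3285

Interpretation: for a small percentage change in X, the percentage change in Y is approximately 0.33 times as large.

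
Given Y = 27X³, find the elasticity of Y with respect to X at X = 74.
Elasticity = 3

Elasticity = (dY/dX) · (X/Y)

dY/dX = 81·X²
At X = 74: dY/dX = 443556, Y = 10941048

Elasticity = 443556 · (74 / 10941048) = 3

Interpretation: for a small percentage change in X, the percentage change in Y is approximately 3.00 times as large.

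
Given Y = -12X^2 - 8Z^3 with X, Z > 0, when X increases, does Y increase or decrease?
Y decreases

Taking the partial derivative:
∂Y/∂X = -24X

∂Y/∂X = -24X < 0 (assuming positive values)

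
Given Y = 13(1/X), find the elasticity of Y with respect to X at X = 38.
Elasticity = -1

Elasticity = (dY/dX) · (X/Y)

dY/dX = -13/X²
At X = 38: dY/dX = -13/1444, Y = 13/38

Elasticity = (-13/1444) · (38 / (13/38)) = -1

Interpretation: for a small percentage change in X, the percentage change in Y is approximately -1.00 times as large.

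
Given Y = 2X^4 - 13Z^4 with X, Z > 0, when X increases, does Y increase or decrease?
Y increases

Taking the partial derivative:
∂Y/∂X = 8X^3

∂Y/∂X = 8X^3 > 0 (assuming positive values)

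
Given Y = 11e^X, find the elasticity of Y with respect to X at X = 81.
Elasticity = 81

Elasticity = (dY/dX) · (X/Y)

dY/dX = 11·e^X
At X = 81: dY/dX = 11·e^81, Y = 11·e^81

Elasticity = (11·e^81) · (81 / (11·e^81)) = 81

Interpretation: for a small percentage change in X, the percentage change in Y is approximately 81.00 times as large.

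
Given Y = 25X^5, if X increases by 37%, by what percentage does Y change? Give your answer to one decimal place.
382.6%

For Y = 25X^5:
If X → X(1 + 0.37)
Then Y → Y · (1 + 0.37)^5
     ≈ Y · 4.8262

Percentage change = ((1 + 0.37)^5 − 1) × 100% ≈ 382.6%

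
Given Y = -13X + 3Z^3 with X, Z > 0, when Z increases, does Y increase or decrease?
Y increases

Taking the partial derivative:
∂Y/∂Z = 9Z^2

∂Y/∂Z = 9Z^2 > 0 (assuming positive values)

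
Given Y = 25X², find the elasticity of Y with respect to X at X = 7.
Elasticity = 2

Elasticity = (dY/dX) · (X/Y)

dY/dX = 50·X
At X = 7: dY/dX = 350, Y = 1225

Elasticity = 350 · (7 / 1225) = 2

Interpretation: for a small percentage change in X, the percentage change in Y is approximately 2.00 times as large.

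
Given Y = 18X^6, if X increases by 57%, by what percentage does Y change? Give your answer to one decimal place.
1397.6%

For Y = 18X^6:
If X → X(1 + 0.57)
Then Y → Y · (1 + 0.57)^6
     ≈ Y · 14.9761

Percentage change = ((1 + 0.57)^6 − 1) × 100% ≈ 1397.6%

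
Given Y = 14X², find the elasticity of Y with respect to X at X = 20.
Elasticity = 2

Elasticity = (dY/dX) · (X/Y)

dY/dX = 28·X
At X = 20: dY/dX = 560, Y = 5600

Elasticity = 560 · (20 / 5600) = 2

Interpretation: for a small percentage change in X, the percentage change in Y is approximately 2.00 times as large.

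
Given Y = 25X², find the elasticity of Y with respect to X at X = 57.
Elasticity = 2

Elasticity = (dY/dX) · (X/Y)

dY/dX = 50·X
At X = 57: dY/dX = 2850, Y = 81225

Elasticity = 2850 · (57 / 81225) = 2

Interpretation: for a small percentage change in X, the percentage change in Y is approximately 2.00 times as large.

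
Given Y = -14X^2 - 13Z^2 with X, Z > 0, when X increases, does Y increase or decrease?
Y decreases

Taking the partial derivative:
∂Y/∂X = -28X

∂Y/∂X = -28X < 0 (assuming positive values)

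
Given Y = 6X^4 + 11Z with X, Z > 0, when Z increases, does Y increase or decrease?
Y increases

Taking the partial derivative:
∂Y/∂Z = 11

∂Y/∂Z = 11 > 0 (assuming positive values)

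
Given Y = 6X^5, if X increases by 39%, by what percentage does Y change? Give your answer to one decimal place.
418.9%

For Y = 6X^5:
If X → X(1 + 0.39)
Then Y → Y · (1 + 0.39)^5
     ≈ Y · 5.1889

Percentage change = ((1 + 0.39)^5 − 1) × 100% ≈ 418.9%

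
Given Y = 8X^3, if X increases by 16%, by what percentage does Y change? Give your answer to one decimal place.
56.1%

For Y = 8X^3:
If X → X(1 + 0.16)
Then Y → Y · (1 + 0.16)^3
     ≈ Y · 1.5609

Percentage change = ((1 + 0.16)^3 − 1) × 100% ≈ 56.1%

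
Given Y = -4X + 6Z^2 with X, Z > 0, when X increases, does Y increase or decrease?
Y decreases

Taking the partial derivative:
∂Y/∂X = -4

∂Y/∂X = -4 < 0 (assuming positive values)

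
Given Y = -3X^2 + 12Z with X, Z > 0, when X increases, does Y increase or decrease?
Y decreases

Taking the partial derivative:
∂Y/∂X = -6X

∂Y/∂X = -6X < 0 (assuming positive values)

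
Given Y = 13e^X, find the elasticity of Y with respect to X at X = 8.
Elasticity = 8

Elasticity = (dY/dX) · (X/Y)

dY/dX = 13·e^X
At X = 8: dY/dX = 13·e^8, Y = 13·e^8

Elasticity = (13·e^8) · (8 / (13·e^8)) = 8

Interpretation: for a small percentage change in X, the percentage change in Y is approximately 8.00 times as large.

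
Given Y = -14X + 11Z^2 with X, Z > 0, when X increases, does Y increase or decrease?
Y decreases

Taking the partial derivative:
∂Y/∂X = -14

∂Y/∂X = -14 < 0 (assuming positive values)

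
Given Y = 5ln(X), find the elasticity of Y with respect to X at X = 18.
Elasticity = 1/ln(18) ≈ 0.3460

Elasticity = (dY/dX) · (X/Y)

dY/dX = 5/X
At X = 18: dY/dX = 5/18, Y = 5·ln(18)

Elasticity = (5/18) · (18 / (5·ln(18))) = 1/ln(18) ≈ 0.3460

Interpretation: for a small percentage change in X, the percentage change in Y is approximately 0.35 times as large.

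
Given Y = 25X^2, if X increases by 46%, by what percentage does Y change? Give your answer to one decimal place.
113.2%

For Y = 25X^2:
If X → X(1 + 0.46)
Then Y → Y · (1 + 0.46)^2
     = Y · 2.1316

Percentage change = ((1 + 0.46)^2 − 1) × 100% ≈ 113.2%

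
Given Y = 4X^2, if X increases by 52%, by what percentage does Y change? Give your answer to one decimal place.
131.0%

For Y = 4X^2:
If X → X(1 + 0.52)
Then Y → Y · (1 + 0.52)^2
     = Y · 2.3104

Percentage change = ((1 + 0.52)^2 − 1) × 100% ≈ 131.0%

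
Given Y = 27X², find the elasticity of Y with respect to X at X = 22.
Elasticity = 2

Elasticity = (dY/dX) · (X/Y)

dY/dX = 54·X
At X = 22: dY/dX = 1188, Y = 13068

Elasticity = 1188 · (22 / 13068) = 2

Interpretation: for a small percentage change in X, the percentage change in Y is approximately 2.00 times as large.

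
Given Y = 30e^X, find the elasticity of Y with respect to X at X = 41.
Elasticity = 41

Elasticity = (dY/dX) · (X/Y)

dY/dX = 30·e^X
At X = 41: dY/dX = 30·e^41, Y = 30·e^41

Elasticity = (30·e^41) · (41 / (30·e^41)) = 41

Interpretation: for a small percentage change in X, the percentage change in Y is approximately 41.00 times as large.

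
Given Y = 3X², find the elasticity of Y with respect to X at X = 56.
Elasticity = 2

Elasticity = (dY/dX) · (X/Y)

dY/dX = 6·X
At X = 56: dY/dX = 336, Y = 9408

Elasticity = 336 · (56 / 9408) = 2

Interpretation: for a small percentage change in X, the percentage change in Y is approximately 2.00 times as large.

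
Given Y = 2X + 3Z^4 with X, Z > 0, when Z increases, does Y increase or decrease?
Y increases

Taking the partial derivative:
∂Y/∂Z = 12Z^3

∂Y/∂Z = 12Z^3 > 0 (assuming positive values)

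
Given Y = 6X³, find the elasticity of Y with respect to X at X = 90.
Elasticity = 3

Elasticity = (dY/dX) · (X/Y)

dY/dX = 18·X²
At X = 90: dY/dX = 145800, Y = 4374000

Elasticity = 145800 · (90 / 4374000) = 3

Interpretation: for a small percentage change in X, the percentage change in Y is approximately 3.00 times as large.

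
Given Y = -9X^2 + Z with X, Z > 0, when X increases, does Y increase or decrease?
Y decreases

Taking the partial derivative:
∂Y/∂X = -18X

∂Y/∂X = -18X < 0 (assuming positive values)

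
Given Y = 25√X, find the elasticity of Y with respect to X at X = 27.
Elasticity = 1/2

Elasticity = (dY/dX) · (X/Y)

dY/dX = 25/(2·√X)
At X = 27: dY/dX = 25·√3/18, Y = 75·√3

Elasticity = (25·√3/18) · (27 / (75·√3)) = 1/2

Interpretation: for a small percentage change in X, the percentage change in Y is approximately 0.50 times as large.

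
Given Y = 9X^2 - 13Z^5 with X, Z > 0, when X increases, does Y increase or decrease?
Y increases

Taking the partial derivative:
∂Y/∂X = 18X

∂Y/∂X = 18X > 0 (assuming positive values)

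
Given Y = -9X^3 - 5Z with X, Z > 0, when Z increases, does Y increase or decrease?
Y decreases

Taking the partial derivative:
∂Y/∂Z = -5

∂Y/∂Z = -5 < 0 (assuming positive values)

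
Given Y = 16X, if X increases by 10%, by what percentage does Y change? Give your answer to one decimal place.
10.0%

For Y = 16X:
If X → X(1 + 0.1)
Then Y → Y · (1 + 0.1)^1
     = Y · 1.1000

Percentage change = ((1 + 0.1)^1 − 1) × 100% = 10.0%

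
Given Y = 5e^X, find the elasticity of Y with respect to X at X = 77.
Elasticity = 77

Elasticity = (dY/dX) · (X/Y)

dY/dX = 5·e^X
At X = 77: dY/dX = 5·e^77, Y = 5·e^77

Elasticity = (5·e^77) · (77 / (5·e^77)) = 77

Interpretation: for a small percentage change in X, the percentage change in Y is approximately 77.00 times as large.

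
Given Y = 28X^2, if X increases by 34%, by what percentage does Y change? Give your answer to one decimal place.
79.6%

For Y = 28X^2:
If X → X(1 + 0.34)
Then Y → Y · (1 + 0.34)^2
     = Y · 1.7956

Percentage change = ((1 + 0.34)^2 − 1) × 100% ≈ 79.6%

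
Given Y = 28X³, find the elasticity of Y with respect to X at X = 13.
Elasticity = 3

Elasticity = (dY/dX) · (X/Y)

dY/dX = 84·X²
At X = 13: dY/dX = 14196, Y = 61516

Elasticity = 14196 · (13 / 61516) = 3

Interpretation: for a small percentage change in X, the percentage change in Y is approximately 3.00 times as large.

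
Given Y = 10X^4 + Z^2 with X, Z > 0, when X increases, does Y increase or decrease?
Y increases

Taking the partial derivative:
∂Y/∂X = 40X^3

∂Y/∂X = 40X^3 > 0 (assuming positive values)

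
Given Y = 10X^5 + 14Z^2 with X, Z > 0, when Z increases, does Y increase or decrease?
Y increases

Taking the partial derivative:
∂Y/∂Z = 28Z

∂Y/∂Z = 28Z > 0 (assuming positive values)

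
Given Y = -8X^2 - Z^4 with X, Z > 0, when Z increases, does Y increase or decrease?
Y decreases

Taking the partial derivative:
∂Y/∂Z = -4Z^3

∂Y/∂Z = -4Z^3 < 0 (assuming positive values)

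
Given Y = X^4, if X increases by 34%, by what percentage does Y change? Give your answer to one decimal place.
222.4%

For Y = X^4:
If X → X(1 + 0.34)
Then Y → Y · (1 + 0.34)^4
     ≈ Y · 3.2242

Percentage change = ((1 + 0.34)^4 − 1) × 100% ≈ 222.4%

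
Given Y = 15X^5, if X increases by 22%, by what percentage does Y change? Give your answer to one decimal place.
170.3%

For Y = 15X^5:
If X → X(1 + 0.22)
Then Y → Y · (1 + 0.22)^5
     ≈ Y · 2.7027

Percentage change = ((1 + 0.22)^5 − 1) × 100% ≈ 170.3%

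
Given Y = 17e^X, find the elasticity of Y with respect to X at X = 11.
Elasticity = 11

Elasticity = (dY/dX) · (X/Y)

dY/dX = 17·e^X
At X = 11: dY/dX = 17·e^11, Y = 17·e^11

Elasticity = (17·e^11) · (11 / (17·e^11)) = 11

Interpretation: for a small percentage change in X, the percentage change in Y is approximately 11.00 times as large.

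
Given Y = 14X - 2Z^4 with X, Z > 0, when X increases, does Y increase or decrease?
Y increases

Taking the partial derivative:
∂Y/∂X = 14

∂Y/∂X = 14 > 0 (assuming positive values)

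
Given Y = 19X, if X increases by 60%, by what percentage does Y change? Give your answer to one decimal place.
60.0%

For Y = 19X:
If X → X(1 + 0.6)
Then Y → Y · (1 + 0.6)^1
     = Y · 1.6000

Percentage change = ((1 + 0.6)^1 − 1) × 100% = 60.0%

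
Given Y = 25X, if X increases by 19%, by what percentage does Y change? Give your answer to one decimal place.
19.0%

For Y = 25X:
If X → X(1 + 0.19)
Then Y → Y · (1 + 0.19)^1
     = Y · 1.1900

Percentage change = ((1 + 0.19)^1 − 1) × 100% = 19.0%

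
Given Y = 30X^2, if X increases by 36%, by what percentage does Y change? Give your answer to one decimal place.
85.0%

For Y = 30X^2:
If X → X(1 + 0.36)
Then Y → Y · (1 + 0.36)^2
     = Y · 1.8496

Percentage change = ((1 + 0.36)^2 − 1) × 100% ≈ 85.0%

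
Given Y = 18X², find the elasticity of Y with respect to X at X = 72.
Elasticity = 2

Elasticity = (dY/dX) · (X/Y)

dY/dX = 36·X
At X = 72: dY/dX = 2592, Y = 93312

Elasticity = 2592 · (72 / 93312) = 2

Interpretation: for a small percentage change in X, the percentage change in Y is approximately 2.00 times as large.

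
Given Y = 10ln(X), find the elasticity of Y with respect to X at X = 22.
Elasticity = 1/ln(22) ≈ 0.3235

Elasticity = (dY/dX) · (X/Y)

dY/dX = 10/X
At X = 22: dY/dX = 5/11, Y = 10·ln(22)

Elasticity = (5/11) · (22 / (10·ln(22))) = 1/ln(22) ≈ 0.3235

Interpretation: for a small percentage change in X, the percentage change in Y is approximately 0.32 times as large.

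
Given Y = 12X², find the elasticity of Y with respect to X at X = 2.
Elasticity = 2

Elasticity = (dY/dX) · (X/Y)

dY/dX = 24·X
At X = 2: dY/dX = 48, Y = 48

Elasticity = 48 · (2 / 48) = 2

Interpretation: for a small percentage change in X, the percentage change in Y is approximately 2.00 times as large.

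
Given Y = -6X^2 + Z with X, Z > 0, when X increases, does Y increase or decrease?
Y decreases

Taking the partial derivative:
∂Y/∂X = -12X

∂Y/∂X = -12X < 0 (assuming positive values)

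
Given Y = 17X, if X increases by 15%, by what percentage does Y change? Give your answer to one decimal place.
15.0%

For Y = 17X:
If X → X(1 + 0.15)
Then Y → Y · (1 + 0.15)^1
     = Y · 1.1500

Percentage change = ((1 + 0.15)^1 − 1) × 100% = 15.0%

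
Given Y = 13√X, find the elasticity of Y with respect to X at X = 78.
Elasticity = 1/2

Elasticity = (dY/dX) · (X/Y)

dY/dX = 13/(2·√X)
At X = 78: dY/dX = √78/12, Y = 13·√78

Elasticity = (√78/12) · (78 / (13·√78)) = 1/2

Interpretation: for a small percentage change in X, the percentage change in Y is approximately 0.50 times as large.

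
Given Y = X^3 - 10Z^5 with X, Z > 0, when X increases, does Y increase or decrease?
Y increases

Taking the partial derivative:
∂Y/∂X = 3X^2

∂Y/∂X = 3X^2 > 0 (assuming positive values)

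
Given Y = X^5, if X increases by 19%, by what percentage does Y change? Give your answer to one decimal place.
138.6%

For Y = X^5:
If X → X(1 + 0.19)
Then Y → Y · (1 + 0.19)^5
     ≈ Y · 2.3864

Percentage change = ((1 + 0.19)^5 − 1) × 100% ≈ 138.6%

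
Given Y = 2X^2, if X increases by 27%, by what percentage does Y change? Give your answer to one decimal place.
61.3%

For Y = 2X^2:
If X → X(1 + 0.27)
Then Y → Y · (1 + 0.27)^2
     = Y · 1.6129

Percentage change = ((1 + 0.27)^2 − 1) × 100% ≈ 61.3%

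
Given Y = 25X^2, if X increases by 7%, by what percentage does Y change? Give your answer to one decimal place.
14.5%

For Y = 25X^2:
If X → X(1 + 0.07)
Then Y → Y · (1 + 0.07)^2
     = Y · 1.1449

Percentage change = ((1 + 0.07)^2 − 1) × 100% ≈ 14.5%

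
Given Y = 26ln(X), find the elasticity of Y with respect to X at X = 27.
Elasticity = 1/ln(27) ≈ 0.3034

Elasticity = (dY/dX) · (X/Y)

dY/dX = 26/X
At X = 27: dY/dX = 26/27, Y = 26·ln(27)

Elasticity = (26/27) · (27 / (26·ln(27))) = 1/ln(27) ≈ 0.3034

Interpretation: for a small percentage change in X, the percentage change in Y is approximately 0.30 times as large.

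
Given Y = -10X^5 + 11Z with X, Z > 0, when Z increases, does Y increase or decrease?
Y increases

Taking the partial derivative:
∂Y/∂Z = 11

∂Y/∂Z = 11 > 0 (assuming positive values)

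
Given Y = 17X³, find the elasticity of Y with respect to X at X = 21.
Elasticity = 3

Elasticity = (dY/dX) · (X/Y)

dY/dX = 51·X²
At X = 21: dY/dX = 22491, Y = 157437

Elasticity = 22491 · (21 / 157437) = 3

Interpretation: for a small percentage change in X, the percentage change in Y is approximately 3.00 times as large.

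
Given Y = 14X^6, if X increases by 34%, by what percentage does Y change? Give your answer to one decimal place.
478.9%

For Y = 14X^6:
If X → X(1 + 0.34)
Then Y → Y · (1 + 0.34)^6
     ≈ Y · 5.7893

Percentage change = ((1 + 0.34)^6 − 1) × 100% ≈ 478.9%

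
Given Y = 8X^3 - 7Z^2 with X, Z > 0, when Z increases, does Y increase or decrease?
Y decreases

Taking the partial derivative:
∂Y/∂Z = -14Z

∂Y/∂Z = -14Z < 0 (assuming positive values)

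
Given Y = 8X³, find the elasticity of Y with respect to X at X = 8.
Elasticity = 3

Elasticity = (dY/dX) · (X/Y)

dY/dX = 24·X²
At X = 8: dY/dX = 1536, Y = 4096

Elasticity = 1536 · (8 / 4096) = 3

Interpretation: for a small percentage change in X, the percentage change in Y is approximately 3.00 times as large.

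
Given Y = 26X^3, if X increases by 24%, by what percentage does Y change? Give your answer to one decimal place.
90.7%

For Y = 26X^3:
If X → X(1 + 0.24)
Then Y → Y · (1 + 0.24)^3
     ≈ Y · 1.9066

Percentage change = ((1 + 0.24)^3 − 1) × 100% ≈ 90.7%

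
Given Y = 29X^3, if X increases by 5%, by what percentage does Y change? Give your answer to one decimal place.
15.8%

For Y = 29X^3:
If X → X(1 + 0.05)
Then Y → Y · (1 + 0.05)^3
     ≈ Y · 1.1576

Percentage change = ((1 + 0.05)^3 − 1) × 100% ≈ 15.8%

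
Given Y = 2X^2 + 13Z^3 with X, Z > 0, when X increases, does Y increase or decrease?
Y increases

Taking the partial derivative:
∂Y/∂X = 4X

∂Y/∂X = 4X > 0 (assuming positive values)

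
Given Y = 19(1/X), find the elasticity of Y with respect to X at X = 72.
Elasticity = -1

Elasticity = (dY/dX) · (X/Y)

dY/dX = -19/X²
At X = 72: dY/dX = -19/5184, Y = 19/72

Elasticity = (-19/5184) · (72 / (19/72)) = -1

Interpretation: for a small percentage change in X, the percentage change in Y is approximately -1.00 times as large.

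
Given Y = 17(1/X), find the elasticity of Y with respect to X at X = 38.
Elasticity = -1

Elasticity = (dY/dX) · (X/Y)

dY/dX = -17/X²
At X = 38: dY/dX = -17/1444, Y = 17/38

Elasticity = (-17/1444) · (38 / (17/38)) = -1

Interpretation: for a small percentage change in X, the percentage change in Y is approximately -1.00 times as large.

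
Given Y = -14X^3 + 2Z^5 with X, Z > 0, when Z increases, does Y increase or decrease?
Y increases

Taking the partial derivative:
∂Y/∂Z = 10Z^4

∂Y/∂Z = 10Z^4 > 0 (assuming positive values)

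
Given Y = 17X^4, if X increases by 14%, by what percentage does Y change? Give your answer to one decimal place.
68.9%

For Y = 17X^4:
If X → X(1 + 0.14)
Then Y → Y · (1 + 0.14)^4
     ≈ Y · 1.6890

Percentage change = ((1 + 0.14)^4 − 1) × 100% ≈ 68.9%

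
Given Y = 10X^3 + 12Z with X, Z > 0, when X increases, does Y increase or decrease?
Y increases

Taking the partial derivative:
∂Y/∂X = 30X^2

∂Y/∂X = 30X^2 > 0 (assuming positive values)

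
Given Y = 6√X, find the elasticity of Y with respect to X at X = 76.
Elasticity = 1/2

Elasticity = (dY/dX) · (X/Y)

dY/dX = 3/√X
At X = 76: dY/dX = 3·√19/38, Y = 12·√19

Elasticity = (3·√19/38) · (76 / (12·√19)) = 1/2

Interpretation: for a small percentage change in X, the percentage change in Y is approximately 0.50 times as large.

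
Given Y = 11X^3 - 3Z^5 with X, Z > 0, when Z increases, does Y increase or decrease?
Y decreases

Taking the partial derivative:
∂Y/∂Z = -15Z^4

∂Y/∂Z = -15Z^4 < 0 (assuming positive values)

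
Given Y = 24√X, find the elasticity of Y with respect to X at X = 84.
Elasticity = 1/2

Elasticity = (dY/dX) · (X/Y)

dY/dX = 12/√X
At X = 84: dY/dX = 2·√21/7, Y = 48·√21

Elasticity = (2·√21/7) · (84 / (48·√21)) = 1/2

Interpretation: for a small percentage change in X, the percentage change in Y is approximately 0.50 times as large.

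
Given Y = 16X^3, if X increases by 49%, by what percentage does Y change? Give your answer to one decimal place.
230.8%

For Y = 16X^3:
If X → X(1 + 0.49)
Then Y → Y · (1 + 0.49)^3
     ≈ Y · 3.3079

Percentage change = ((1 + 0.49)^3 − 1) × 100% ≈ 230.8%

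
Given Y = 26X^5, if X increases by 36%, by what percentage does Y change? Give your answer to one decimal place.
365.3%

For Y = 26X^5:
If X → X(1 + 0.36)
Then Y → Y · (1 + 0.36)^5
     ≈ Y · 4.6526

Percentage change = ((1 + 0.36)^5 − 1) × 100% ≈ 365.3%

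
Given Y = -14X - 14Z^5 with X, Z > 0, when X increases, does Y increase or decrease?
Y decreases

Taking the partial derivative:
∂Y/∂X = -14

∂Y/∂X = -14 < 0 (assuming positive values)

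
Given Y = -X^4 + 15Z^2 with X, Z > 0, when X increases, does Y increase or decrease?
Y decreases

Taking the partial derivative:
∂Y/∂X = -4X^3

∂Y/∂X = -4X^3 < 0 (assuming positive values)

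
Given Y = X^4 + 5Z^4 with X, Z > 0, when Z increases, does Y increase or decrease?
Y increases

Taking the partial derivative:
∂Y/∂Z = 20Z^3

∂Y/∂Z = 20Z^3 > 0 (assuming positive values)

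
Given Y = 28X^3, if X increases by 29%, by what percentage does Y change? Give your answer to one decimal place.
114.7%

For Y = 28X^3:
If X → X(1 + 0.29)
Then Y → Y · (1 + 0.29)^3
     ≈ Y · 2.1467

Percentage change = ((1 + 0.29)^3 − 1) × 100% ≈ 114.7%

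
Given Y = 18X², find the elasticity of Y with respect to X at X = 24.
Elasticity = 2

Elasticity = (dY/dX) · (X/Y)

dY/dX = 36·X
At X = 24: dY/dX = 864, Y = 10368

Elasticity = 864 · (24 / 10368) = 2

Interpretation: for a small percentage change in X, the percentage change in Y is approximately 2.00 times as large.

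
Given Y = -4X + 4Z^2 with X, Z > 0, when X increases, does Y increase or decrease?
Y decreases

Taking the partial derivative:
∂Y/∂X = -4

∂Y/∂X = -4 < 0 (assuming positive values)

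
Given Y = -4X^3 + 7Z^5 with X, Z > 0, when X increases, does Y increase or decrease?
Y decreases

Taking the partial derivative:
∂Y/∂X = -12X^2

∂Y/∂X = -12X^2 < 0 (assuming positive values)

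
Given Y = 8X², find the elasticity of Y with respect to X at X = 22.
Elasticity = 2

Elasticity = (dY/dX) · (X/Y)

dY/dX = 16·X
At X = 22: dY/dX = 352, Y = 3872

Elasticity = 352 · (22 / 3872) = 2

Interpretation: for a small percentage change in X, the percentage change in Y is approximately 2.00 times as large.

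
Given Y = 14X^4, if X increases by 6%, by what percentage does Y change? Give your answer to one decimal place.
26.2%

For Y = 14X^4:
If X → X(1 + 0.06)
Then Y → Y · (1 + 0.06)^4
     ≈ Y · 1.2625

Percentage change = ((1 + 0.06)^4 − 1) × 100% ≈ 26.2%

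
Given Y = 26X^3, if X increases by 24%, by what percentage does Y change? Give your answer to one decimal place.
90.7%

For Y = 26X^3:
If X → X(1 + 0.24)
Then Y → Y · (1 + 0.24)^3
     ≈ Y · 1.9066

Percentage change = ((1 + 0.24)^3 − 1) × 100% ≈ 90.7%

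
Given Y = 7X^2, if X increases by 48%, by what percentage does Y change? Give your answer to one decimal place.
119.0%

For Y = 7X^2:
If X → X(1 + 0.48)
Then Y → Y · (1 + 0.48)^2
     = Y · 2.1904

Percentage change = ((1 + 0.48)^2 − 1) × 100% ≈ 119.0%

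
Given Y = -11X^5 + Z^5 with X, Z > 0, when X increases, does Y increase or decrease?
Y decreases

Taking the partial derivative:
∂Y/∂X = -55X^4

∂Y/∂X = -55X^4 < 0 (assuming positive values)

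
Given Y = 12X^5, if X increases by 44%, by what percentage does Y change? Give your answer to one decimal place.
519.2%

For Y = 12X^5:
If X → X(1 + 0.44)
Then Y → Y · (1 + 0.44)^5
     ≈ Y · 6.1917

Percentage change = ((1 + 0.44)^5 − 1) × 100% ≈ 519.2%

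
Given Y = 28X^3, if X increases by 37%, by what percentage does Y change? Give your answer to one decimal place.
157.1%

For Y = 28X^3:
If X → X(1 + 0.37)
Then Y → Y · (1 + 0.37)^3
     ≈ Y · 2.5714

Percentage change = ((1 + 0.37)^3 − 1) × 100% ≈ 157.1%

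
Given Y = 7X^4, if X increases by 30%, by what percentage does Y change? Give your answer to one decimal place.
185.6%

For Y = 7X^4:
If X → X(1 + 0.3)
Then Y → Y · (1 + 0.3)^4
     = Y · 2.8561

Percentage change = ((1 + 0.3)^4 − 1) × 100% ≈ 185.6%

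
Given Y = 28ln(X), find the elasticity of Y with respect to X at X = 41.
Elasticity = 1/ln(41) ≈ 0.2693

Elasticity = (dY/dX) · (X/Y)

dY/dX = 28/X
At X = 41: dY/dX = 28/41, Y = 28·ln(41)

Elasticity = (28/41) · (41 / (28·ln(41))) = 1/ln(41) ≈ 0.2693

Interpretation: for a small percentage change in X, the percentage change in Y is approximately 0.27 times as large.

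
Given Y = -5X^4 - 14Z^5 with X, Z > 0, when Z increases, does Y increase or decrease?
Y decreases

Taking the partial derivative:
∂Y/∂Z = -70Z^4

∂Y/∂Z = -70Z^4 < 0 (assuming positive values)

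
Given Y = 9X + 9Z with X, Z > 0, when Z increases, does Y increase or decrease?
Y increases

Taking the partial derivative:
∂Y/∂Z = 9

∂Y/∂Z = 9 > 0 (assuming positive values)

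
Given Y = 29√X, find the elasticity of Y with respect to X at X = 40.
Elasticity = 1/2

Elasticity = (dY/dX) · (X/Y)

dY/dX = 29/(2·√X)
At X = 40: dY/dX = 29·√10/40, Y = 58·√10

Elasticity = (29·√10/40) · (40 / (58·√10)) = 1/2

Interpretation: for a small percentage change in X, the percentage change in Y is approximately 0.50 times as large.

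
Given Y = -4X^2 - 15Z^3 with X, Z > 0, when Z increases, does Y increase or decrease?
Y decreases

Taking the partial derivative:
∂Y/∂Z = -45Z^2

∂Y/∂Z = -45Z^2 < 0 (assuming positive values)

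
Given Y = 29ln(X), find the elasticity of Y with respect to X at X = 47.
Elasticity = 1/ln(47) ≈ 0.2597

Elasticity = (dY/dX) · (X/Y)

dY/dX = 29/X
At X = 47: dY/dX = 29/47, Y = 29·ln(47)

Elasticity = (29/47) · (47 / (29·ln(47))) = 1/ln(47) ≈ 0.2597

Interpretation: for a small percentage change in X, the percentage change in Y is approximately 0.26 times as large.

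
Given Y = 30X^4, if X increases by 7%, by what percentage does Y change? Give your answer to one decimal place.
31.1%

For Y = 30X^4:
If X → X(1 + 0.07)
Then Y → Y · (1 + 0.07)^4
     ≈ Y · 1.3108

Percentage change = ((1 + 0.07)^4 − 1) × 100% ≈ 31.1%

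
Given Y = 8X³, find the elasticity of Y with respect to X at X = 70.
Elasticity = 3

Elasticity = (dY/dX) · (X/Y)

dY/dX = 24·X²
At X = 70: dY/dX = 117600, Y = 2744000

Elasticity = 117600 · (70 / 2744000) = 3

Interpretation: for a small percentage change in X, the percentage change in Y is approximately 3.00 times as large.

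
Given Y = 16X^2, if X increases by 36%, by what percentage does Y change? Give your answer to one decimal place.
85.0%

For Y = 16X^2:
If X → X(1 + 0.36)
Then Y → Y · (1 + 0.36)^2
     = Y · 1.8496

Percentage change = ((1 + 0.36)^2 − 1) × 100% ≈ 85.0%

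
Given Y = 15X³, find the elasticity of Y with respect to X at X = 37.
Elasticity = 3

Elasticity = (dY/dX) · (X/Y)

dY/dX = 45·X²
At X = 37: dY/dX = 61605, Y = 759795

Elasticity = 61605 · (37 / 759795) = 3

Interpretation: for a small percentage change in X, the percentage change in Y is approximately 3.00 times as large.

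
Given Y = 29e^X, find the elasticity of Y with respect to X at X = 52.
Elasticity = 52

Elasticity = (dY/dX) · (X/Y)

dY/dX = 29·e^X
At X = 52: dY/dX = 29·e^52, Y = 29·e^52

Elasticity = (29·e^52) · (52 / (29·e^52)) = 52

Interpretation: for a small percentage change in X, the percentage change in Y is approximately 52.00 times as large.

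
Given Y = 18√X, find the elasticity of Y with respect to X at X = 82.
Elasticity = 1/2

Elasticity = (dY/dX) · (X/Y)

dY/dX = 9/√X
At X = 82: dY/dX = 9·√82/82, Y = 18·√82

Elasticity = (9·√82/82) · (82 / (18·√82)) = 1/2

Interpretation: for a small percentage change in X, the percentage change in Y is approximately 0.50 times as large.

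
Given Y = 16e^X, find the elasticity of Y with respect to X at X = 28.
Elasticity = 28

Elasticity = (dY/dX) · (X/Y)

dY/dX = 16·e^X
At X = 28: dY/dX = 16·e^28, Y = 16·e^28

Elasticity = (16·e^28) · (28 / (16·e^28)) = 28

Interpretation: for a small percentage change in X, the percentage change in Y is approximately 28.00 times as large.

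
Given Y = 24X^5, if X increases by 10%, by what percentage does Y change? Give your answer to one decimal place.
61.1%

For Y = 24X^5:
If X → X(1 + 0.1)
Then Y → Y · (1 + 0.1)^5
     ≈ Y · 1.6105

Percentage change = ((1 + 0.1)^5 − 1) × 100% ≈ 61.1%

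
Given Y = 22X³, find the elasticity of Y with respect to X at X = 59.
Elasticity = 3

Elasticity = (dY/dX) · (X/Y)

dY/dX = 66·X²
At X = 59: dY/dX = 229746, Y = 4518338

Elasticity = 229746 · (59 / 4518338) = 3

Interpretation: for a small percentage change in X, the percentage change in Y is approximately 3.00 times as large.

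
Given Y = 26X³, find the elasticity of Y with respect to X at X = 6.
Elasticity = 3

Elasticity = (dY/dX) · (X/Y)

dY/dX = 78·X²
At X = 6: dY/dX = 2808, Y = 5616

Elasticity = 2808 · (6 / 5616) = 3

Interpretation: for a small percentage change in X, the percentage change in Y is approximately 3.00 times as large.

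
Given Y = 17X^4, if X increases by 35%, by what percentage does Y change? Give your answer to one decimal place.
232.2%

For Y = 17X^4:
If X → X(1 + 0.35)
Then Y → Y · (1 + 0.35)^4
     ≈ Y · 3.3215

Percentage change = ((1 + 0.35)^4 − 1) × 100% ≈ 232.2%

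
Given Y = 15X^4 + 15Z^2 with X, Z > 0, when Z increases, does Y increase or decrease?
Y increases

Taking the partial derivative:
∂Y/∂Z = 30Z

∂Y/∂Z = 30Z > 0 (assuming positive values)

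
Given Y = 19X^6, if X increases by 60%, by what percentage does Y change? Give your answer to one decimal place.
1577.7%

For Y = 19X^6:
If X → X(1 + 0.6)
Then Y → Y · (1 + 0.6)^6
     ≈ Y · 16.7772

Percentage change = ((1 + 0.6)^6 − 1) × 100% ≈ 1577.7%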